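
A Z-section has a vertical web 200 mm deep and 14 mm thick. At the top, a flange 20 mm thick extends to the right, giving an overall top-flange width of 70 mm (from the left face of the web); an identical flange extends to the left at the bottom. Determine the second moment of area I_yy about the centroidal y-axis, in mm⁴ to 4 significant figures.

I_yy ≈ 3.375 × 10⁶ mm⁴

Decompose the section into non-overlapping parts with the origin at the bottom-left of its bounding rectangle.
Web: 14 × 200, A = 2 800 mm², x = 63 mm, Ī = 45733.3 mm⁴.
Top flange (beyond web): 56 × 20, A = 1 120 mm², x = 98 mm, Ī = 292 693 mm⁴.
Bottom flange (beyond web): 56 × 20, A = 1 120 mm², x = 28 mm, Ī = 292 693 mm⁴.
Centroid: x̄ = ΣA·x / ΣA = 63 mm.
Transfer each piece to the centroidal y-axis using Ī + A·d² with d = x − 63:
  web: d = 0 mm → contributes +45733.3 mm⁴
  top flange (beyond web): d = 35 mm → contributes +1 664 693 mm⁴
  bottom flange (beyond web): d = -35 mm → contributes +1 664 693 mm⁴
Total I = 3 375 120 mm⁴.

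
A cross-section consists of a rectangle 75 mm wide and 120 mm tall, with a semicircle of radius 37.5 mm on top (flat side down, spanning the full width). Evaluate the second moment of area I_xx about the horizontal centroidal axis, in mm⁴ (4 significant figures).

Treat the section as a set of non-overlapping primitives; coordinates are from the bounding-box lower-left.
Rectangular body: 75 × 120, A = 9 000 mm², y = 60 mm, Ī = 10 800 000 mm⁴.
Semicircular cap: semicircle r = 37.5, A = 2208.93 mm², y = 135.915 mm, Ī = 217 049 mm⁴.
Centroid: ȳ = ΣA·y / ΣA = 74.9606 mm.
Transfer each piece to the horizontal centroidal axis using Ī + A·d² with d = y − 74.9606:
  rectangular body: d = -14.9606 mm → contributes +12 814 372 mm⁴
  semicircular cap: d = 60.9549 mm → contributes +8 424 339 mm⁴
Total I = 21 238 711 mm⁴.

I_xx ≈ 2.124 × 10⁷ mm⁴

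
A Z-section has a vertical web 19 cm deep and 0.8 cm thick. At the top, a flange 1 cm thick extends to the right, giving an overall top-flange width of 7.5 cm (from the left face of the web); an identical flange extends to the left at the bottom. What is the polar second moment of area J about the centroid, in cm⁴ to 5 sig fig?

Split into non-overlapping primitives; take the origin at the lower-left of the bounding box.
Web: 0.8 × 19, A = 15.2 cm², y = 9.5 cm, Ī = 457.2667 cm⁴.
Top flange (beyond web): 6.7 × 1, A = 6.7 cm², y = 18.5 cm, Ī = 0.5583333 cm⁴.
Bottom flange (beyond web): 6.7 × 1, A = 6.7 cm², y = 0.5 cm, Ī = 0.5583333 cm⁴.
Centroid: ȳ = ΣA·y / ΣA = 9.5 cm.
Transfer each piece to the centroidal x-axis using Ī + A·d² with d = y − 9.5:
  web: d = 0 cm → contributes +457.2667 cm⁴
  top flange (beyond web): d = 9 cm → contributes +543.2583 cm⁴
  bottom flange (beyond web): d = -9 cm → contributes +543.2583 cm⁴
Total I = 1543.783 cm⁴.
For the y-axis: x̄ = 7.1 cm.
Repeating about the centroidal y-axis gives I_y = 239.3753 cm⁴.
Polar second moment: J = I_x + I_y = 1783.159 cm⁴.

J ≈ 1783.2 cm⁴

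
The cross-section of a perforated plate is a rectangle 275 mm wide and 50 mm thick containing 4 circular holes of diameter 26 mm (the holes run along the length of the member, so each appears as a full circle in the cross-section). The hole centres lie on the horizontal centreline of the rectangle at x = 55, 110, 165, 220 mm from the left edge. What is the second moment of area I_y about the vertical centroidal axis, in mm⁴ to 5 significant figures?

I_y ≈ 7.8534 × 10⁷ mm⁴

Break the section into simple shapes (no overlaps), measuring from the bottom-left corner of the bounding box.
Plate: 275 × 50, A = 13 750 mm², x = 137.5 mm, Ī = 86 653 646 mm⁴.
Hole 1 (subtracted): ⌀26, A = 530.9292 mm², x = 55 mm, Ī = 22431.76 mm⁴.
Hole 2 (subtracted): ⌀26, A = 530.9292 mm², x = 110 mm, Ī = 22431.76 mm⁴.
Hole 3 (subtracted): ⌀26, A = 530.9292 mm², x = 165 mm, Ī = 22431.76 mm⁴.
Hole 4 (subtracted): ⌀26, A = 530.9292 mm², x = 220 mm, Ī = 22431.76 mm⁴.
By symmetry the centroid is at mid-width, x̄ = 137.5 mm.
Transfer each piece to the vertical centroidal axis using Ī + A·d² with d = x − 137.5:
  plate: d = 0 mm → contributes +86 653 646 mm⁴
  hole 1: d = -82.5 mm → contributes −3 636 068 mm⁴
  hole 2: d = -27.5 mm → contributes −423946.9 mm⁴
  hole 3: d = 27.5 mm → contributes −423946.9 mm⁴
  hole 4: d = 82.5 mm → contributes −3 636 068 mm⁴
Total I = 78 533 615 mm⁴.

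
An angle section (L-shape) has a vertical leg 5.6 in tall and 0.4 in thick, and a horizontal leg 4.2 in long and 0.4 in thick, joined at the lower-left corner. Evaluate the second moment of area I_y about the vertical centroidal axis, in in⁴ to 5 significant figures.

Decompose the section into non-overlapping parts with the origin at the bottom-left of its bounding rectangle.
Vertical leg: 0.4 × 5.6, A = 2.24 in², x = 0.2 in, Ī = 0.02986667 in⁴.
Horizontal leg (remainder): 3.8 × 0.4, A = 1.52 in², x = 2.3 in, Ī = 1.829067 in⁴.
Centroid: x̄ = ΣA·x / ΣA = 1.048936 in.
Transfer each piece to the vertical centroidal axis using Ī + A·d² with d = x − 1.048936:
  vertical leg: d = -0.8489362 in → contributes +1.644218 in⁴
  horizontal leg (remainder): d = 1.251064 in → contributes +4.208111 in⁴
Total I = 5.852329 in⁴.

I_y ≈ 5.8523 in⁴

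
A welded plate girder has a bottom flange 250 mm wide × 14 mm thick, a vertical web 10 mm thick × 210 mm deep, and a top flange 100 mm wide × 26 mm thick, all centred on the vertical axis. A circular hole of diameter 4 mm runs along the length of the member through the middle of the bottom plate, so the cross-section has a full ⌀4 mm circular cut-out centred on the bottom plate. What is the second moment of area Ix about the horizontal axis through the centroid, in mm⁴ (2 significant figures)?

Treat the section as a set of non-overlapping primitives; coordinates are from the bounding-box lower-left.
Bottom plate: 250 × 14, A = 3 500 mm², y = 7 mm, Ī = 57 167 mm⁴.
Web plate: 10 × 210, A = 2 100 mm², y = 119 mm, Ī = 7 717 500 mm⁴.
Top plate: 100 × 26, A = 2 600 mm², y = 237 mm, Ī = 146 467 mm⁴.
Hole (subtracted): ⌀4, A = 12.57 mm², y = 7 mm, Ī = 12.57 mm⁴.
Centroid: ȳ = ΣA·y / ΣA = 108.8 mm.
Transfer each piece to the horizontal axis through the centroid using Ī + A·d² with d = y − 108.8:
  bottom plate: d = -101.8 mm → contributes +36 304 076 mm⁴
  web plate: d = 10.23 mm → contributes +7 937 455 mm⁴
  top plate: d = 128.2 mm → contributes +42 900 953 mm⁴
  hole: d = -101.8 mm → contributes −130 153 mm⁴
Total I = 87 012 331 mm⁴.

Ix ≈ 8.7 × 10⁷ mm⁴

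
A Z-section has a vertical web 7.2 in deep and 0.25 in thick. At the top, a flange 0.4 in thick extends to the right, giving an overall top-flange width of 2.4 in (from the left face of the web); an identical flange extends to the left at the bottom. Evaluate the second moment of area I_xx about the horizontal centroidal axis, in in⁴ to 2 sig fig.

Treat the section as a set of non-overlapping primitives; coordinates are from the bounding-box lower-left.
Web: 0.25 × 7.2, A = 1.8 in², y = 3.6 in, Ī = 7.776 in⁴.
Top flange (beyond web): 2.15 × 0.4, A = 0.86 in², y = 7 in, Ī = 0.01147 in⁴.
Bottom flange (beyond web): 2.15 × 0.4, A = 0.86 in², y = 0.2 in, Ī = 0.01147 in⁴.
Centroid: ȳ = ΣA·y / ΣA = 3.6 in.
Transfer each piece to the horizontal centroidal axis using Ī + A·d² with d = y − 3.6:
  web: d = 0 in → contributes +7.776 in⁴
  top flange (beyond web): d = 3.4 in → contributes +9.953 in⁴
  bottom flange (beyond web): d = -3.4 in → contributes +9.953 in⁴
Total I = 27.68 in⁴.

I_xx ≈ 28 in⁴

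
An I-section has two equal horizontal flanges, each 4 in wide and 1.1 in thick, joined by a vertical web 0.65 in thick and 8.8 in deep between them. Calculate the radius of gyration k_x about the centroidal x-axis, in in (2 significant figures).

k_x ≈ 4.2 in

Split into non-overlapping primitives; take the origin at the lower-left of the bounding box.
Bottom flange: 4 × 1.1, A = 4.4 in², y = 0.55 in, Ī = 0.4437 in⁴.
Web: 0.65 × 8.8, A = 5.72 in², y = 5.5 in, Ī = 36.91 in⁴.
Top flange: 4 × 1.1, A = 4.4 in², y = 10.45 in, Ī = 0.4437 in⁴.
By symmetry the centroid is at mid-height, ȳ = 5.5 in.
Transfer each piece to the centroidal x-axis using Ī + A·d² with d = y − 5.5:
  bottom flange: d = -4.95 in → contributes +108.3 in⁴
  web: d = 0 in → contributes +36.91 in⁴
  top flange: d = 4.95 in → contributes +108.3 in⁴
Total I = 253.4 in⁴.
Radius of gyration: k = √(I/A) = √(253.4 / 14.52) = 4.178 in.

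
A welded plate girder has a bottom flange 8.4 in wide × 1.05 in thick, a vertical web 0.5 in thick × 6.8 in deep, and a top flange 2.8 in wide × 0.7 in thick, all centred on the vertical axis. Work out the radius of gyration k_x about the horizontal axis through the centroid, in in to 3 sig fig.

k_x ≈ 2.97 in

Decompose the section into non-overlapping parts with the origin at the bottom-left of its bounding rectangle.
Bottom plate: 8.4 × 1.05, A = 8.82 in², y = 0.525 in, Ī = 0.81034 in⁴.
Web plate: 0.5 × 6.8, A = 3.4 in², y = 4.45 in, Ī = 13.101 in⁴.
Top plate: 2.8 × 0.7, A = 1.96 in², y = 8.2 in, Ī = 0.080033 in⁴.
Centroid: ȳ = ΣA·y / ΣA = 2.527 in.
Transfer each piece to the horizontal axis through the centroid using Ī + A·d² with d = y − 2.527:
  bottom plate: d = -2.002 in → contributes +36.16 in⁴
  web plate: d = 1.923 in → contributes +25.675 in⁴
  top plate: d = 5.673 in → contributes +63.159 in⁴
Total I = 124.99 in⁴.
Radius of gyration: k = √(I/A) = √(124.99 / 14.18) = 2.969 in.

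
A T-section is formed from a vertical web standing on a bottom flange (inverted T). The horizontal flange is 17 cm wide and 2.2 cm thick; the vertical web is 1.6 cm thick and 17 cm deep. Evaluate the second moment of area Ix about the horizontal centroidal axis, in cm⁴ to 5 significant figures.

Treat the section as a set of non-overlapping primitives; coordinates are from the bounding-box lower-left.
Flange: 17 × 2.2, A = 37.4 cm², y = 1.1 cm, Ī = 15.08467 cm⁴.
Web: 1.6 × 17, A = 27.2 cm², y = 10.7 cm, Ī = 655.0667 cm⁴.
Centroid: ȳ = ΣA·y / ΣA = 5.142105 cm.
Transfer each piece to the horizontal centroidal axis using Ī + A·d² with d = y − 5.142105:
  flange: d = -4.042105 cm → contributes +626.1489 cm⁴
  web: d = 5.557895 cm → contributes +1495.28 cm⁴
Total I = 2121.429 cm⁴.

Ix ≈ 2121.4 cm⁴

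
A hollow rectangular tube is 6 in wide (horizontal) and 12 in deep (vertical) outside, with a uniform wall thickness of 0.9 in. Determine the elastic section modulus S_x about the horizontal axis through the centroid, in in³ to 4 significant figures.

S_x ≈ 82.10 in³

Decompose the section into non-overlapping parts with the origin at the bottom-left of its bounding rectangle.
Outer rectangle: 6 × 12, A = 72 in², y = 6 in, Ī = 864 in⁴.
Inner void (subtracted): 4.2 × 10.2, A = 42.84 in², y = 6 in, Ī = 371.423 in⁴.
By symmetry the centroid is at mid-height, ȳ = 6 in.
All pieces are centred on the horizontal axis through the centroid, so I = ΣĪ (holes subtracted) = 492.577 in⁴.
Extreme fibre distance c = 6 in; S = I/c = 82.0962 in³.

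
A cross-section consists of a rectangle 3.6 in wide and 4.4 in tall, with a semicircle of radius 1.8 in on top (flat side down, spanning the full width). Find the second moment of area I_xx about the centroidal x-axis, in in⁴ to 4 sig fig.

I_xx ≈ 60.55 in⁴

Break the section into simple shapes (no overlaps), measuring from the bottom-left corner of the bounding box.
Rectangular body: 3.6 × 4.4, A = 15.84 in², y = 2.2 in, Ī = 25.5552 in⁴.
Semicircular cap: semicircle r = 1.8, A = 5.08938 in², y = 5.16394 in, Ī = 1.15218 in⁴.
Centroid: ȳ = ΣA·y / ΣA = 2.92074 in.
Transfer each piece to the centroidal x-axis using Ī + A·d² with d = y − 2.92074:
  rectangular body: d = -0.72074 in → contributes +33.7835 in⁴
  semicircular cap: d = 2.2432 in → contributes +26.7618 in⁴
Total I = 60.5453 in⁴.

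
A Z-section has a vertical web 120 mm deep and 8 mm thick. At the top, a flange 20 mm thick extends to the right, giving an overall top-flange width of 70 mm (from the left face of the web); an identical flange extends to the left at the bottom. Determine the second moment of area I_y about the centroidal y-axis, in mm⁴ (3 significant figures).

Treat the section as a set of non-overlapping primitives; coordinates are from the bounding-box lower-left.
Web: 8 × 120, A = 960 mm², x = 66 mm, Ī = 5 120 mm⁴.
Top flange (beyond web): 62 × 20, A = 1 240 mm², x = 101 mm, Ī = 397 213 mm⁴.
Bottom flange (beyond web): 62 × 20, A = 1 240 mm², x = 31 mm, Ī = 397 213 mm⁴.
Centroid: x̄ = ΣA·x / ΣA = 66 mm.
Transfer each piece to the centroidal y-axis using Ī + A·d² with d = x − 66:
  web: d = 0 mm → contributes +5 120 mm⁴
  top flange (beyond web): d = 35 mm → contributes +1 916 213 mm⁴
  bottom flange (beyond web): d = -35 mm → contributes +1 916 213 mm⁴
Total I = 3 837 547 mm⁴.

I_y ≈ 3.84 × 10⁶ mm⁴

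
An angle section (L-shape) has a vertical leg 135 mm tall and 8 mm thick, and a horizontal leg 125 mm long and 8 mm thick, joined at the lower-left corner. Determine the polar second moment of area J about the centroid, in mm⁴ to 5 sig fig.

J ≈ 6.6993 × 10⁶ mm⁴

Break the section into simple shapes (no overlaps), measuring from the bottom-left corner of the bounding box.
Vertical leg: 8 × 135, A = 1 080 mm², y = 67.5 mm, Ī = 1 640 250 mm⁴.
Horizontal leg (remainder): 117 × 8, A = 936 mm², y = 4 mm, Ī = 4 992 mm⁴.
Centroid: ȳ = ΣA·y / ΣA = 38.01786 mm.
Transfer each piece to the centroidal x-axis using Ī + A·d² with d = y − 38.01786:
  vertical leg: d = 29.48214 mm → contributes +2 578 982 mm⁴
  horizontal leg (remainder): d = -34.01786 mm → contributes +1 088 145 mm⁴
Total I = 3 667 127 mm⁴.
For the y-axis: x̄ = 33.01786 mm.
Repeating about the centroidal y-axis gives I_y = 3 032 207 mm⁴.
Polar second moment: J = I_x + I_y = 6 699 335 mm⁴.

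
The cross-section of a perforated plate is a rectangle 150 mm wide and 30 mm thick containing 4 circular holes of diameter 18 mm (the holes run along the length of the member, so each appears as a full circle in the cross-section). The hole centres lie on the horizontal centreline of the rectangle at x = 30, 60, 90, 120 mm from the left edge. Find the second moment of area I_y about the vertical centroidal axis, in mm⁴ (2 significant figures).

I_y ≈ 7.3 × 10⁶ mm⁴

Treat the section as a set of non-overlapping primitives; coordinates are from the bounding-box lower-left.
Plate: 150 × 30, A = 4 500 mm², x = 75 mm, Ī = 8 437 500 mm⁴.
Hole 1 (subtracted): ⌀18, A = 254.5 mm², x = 30 mm, Ī = 5 153 mm⁴.
Hole 2 (subtracted): ⌀18, A = 254.5 mm², x = 60 mm, Ī = 5 153 mm⁴.
Hole 3 (subtracted): ⌀18, A = 254.5 mm², x = 90 mm, Ī = 5 153 mm⁴.
Hole 4 (subtracted): ⌀18, A = 254.5 mm², x = 120 mm, Ī = 5 153 mm⁴.
By symmetry the centroid is at mid-width, x̄ = 75 mm.
Transfer each piece to the vertical centroidal axis using Ī + A·d² with d = x − 75:
  plate: d = 0 mm → contributes +8 437 500 mm⁴
  hole 1: d = -45 mm → contributes −520 453 mm⁴
  hole 2: d = -15 mm → contributes −62 409 mm⁴
  hole 3: d = 15 mm → contributes −62 409 mm⁴
  hole 4: d = 45 mm → contributes −520 453 mm⁴
Total I = 7 271 777 mm⁴.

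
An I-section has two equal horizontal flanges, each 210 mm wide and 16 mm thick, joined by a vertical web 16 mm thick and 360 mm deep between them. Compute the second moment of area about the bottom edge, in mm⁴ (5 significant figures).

I_base ≈ 7.7929 × 10⁸ mm⁴

Decompose the section into non-overlapping parts with the origin at the bottom-left of its bounding rectangle.
Bottom flange: 210 × 16, A = 3 360 mm², y = 8 mm, Ī = 71 680 mm⁴.
Web: 16 × 360, A = 5 760 mm², y = 196 mm, Ī = 62 208 000 mm⁴.
Top flange: 210 × 16, A = 3 360 mm², y = 384 mm, Ī = 71 680 mm⁴.
Transfer each piece to the base of the section using Ī + A·d² with d = y − 0:
  bottom flange: d = 8 mm → contributes +286 720 mm⁴
  web: d = 196 mm → contributes +283 484 160 mm⁴
  top flange: d = 384 mm → contributes +495 523 840 mm⁴
Total I = 779 294 720 mm⁴.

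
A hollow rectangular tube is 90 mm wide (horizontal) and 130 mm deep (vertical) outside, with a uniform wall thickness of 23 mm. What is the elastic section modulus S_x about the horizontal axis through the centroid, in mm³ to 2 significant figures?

Treat the section as a set of non-overlapping primitives; coordinates are from the bounding-box lower-left.
Outer rectangle: 90 × 130, A = 11 700 mm², y = 65 mm, Ī = 16 477 500 mm⁴.
Inner void (subtracted): 44 × 84, A = 3 696 mm², y = 65 mm, Ī = 2 173 248 mm⁴.
By symmetry the centroid is at mid-height, ȳ = 65 mm.
All pieces are centred on the horizontal axis through the centroid, so I = ΣĪ (holes subtracted) = 14 304 252 mm⁴.
Extreme fibre distance c = 65 mm; S = I/c = 220 065 mm³.

S_x ≈ 2.2 × 10⁵ mm³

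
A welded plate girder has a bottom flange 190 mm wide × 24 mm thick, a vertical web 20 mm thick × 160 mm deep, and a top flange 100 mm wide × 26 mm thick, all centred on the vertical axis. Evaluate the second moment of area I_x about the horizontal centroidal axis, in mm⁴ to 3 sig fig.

I_x ≈ 6.52 × 10⁷ mm⁴

Treat the section as a set of non-overlapping primitives; coordinates are from the bounding-box lower-left.
Bottom plate: 190 × 24, A = 4 560 mm², y = 12 mm, Ī = 218 880 mm⁴.
Web plate: 20 × 160, A = 3 200 mm², y = 104 mm, Ī = 6 826 667 mm⁴.
Top plate: 100 × 26, A = 2 600 mm², y = 197 mm, Ī = 146 467 mm⁴.
Centroid: ȳ = ΣA·y / ΣA = 86.846 mm.
Transfer each piece to the horizontal centroidal axis using Ī + A·d² with d = y − 86.846:
  bottom plate: d = -74.846 mm → contributes +25 763 352 mm⁴
  web plate: d = 17.154 mm → contributes +7 768 346 mm⁴
  top plate: d = 110.15 mm → contributes +31 694 868 mm⁴
Total I = 65 226 566 mm⁴.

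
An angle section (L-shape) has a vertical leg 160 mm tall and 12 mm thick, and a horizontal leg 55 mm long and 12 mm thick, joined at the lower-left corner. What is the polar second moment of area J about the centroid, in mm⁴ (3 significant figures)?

J ≈ 6.74 × 10⁶ mm⁴

Break the section into simple shapes (no overlaps), measuring from the bottom-left corner of the bounding box.
Vertical leg: 12 × 160, A = 1 920 mm², y = 80 mm, Ī = 4 096 000 mm⁴.
Horizontal leg (remainder): 43 × 12, A = 516 mm², y = 6 mm, Ī = 6 192 mm⁴.
Centroid: ȳ = ΣA·y / ΣA = 64.325 mm.
Transfer each piece to the centroidal x-axis using Ī + A·d² with d = y − 64.325:
  vertical leg: d = 15.675 mm → contributes +4 567 747 mm⁴
  horizontal leg (remainder): d = -58.325 mm → contributes +1 761 531 mm⁴
Total I = 6 329 279 mm⁴.
For the y-axis: x̄ = 11.825 mm.
Repeating about the centroidal y-axis gives I_y = 410 114 mm⁴.
Polar second moment: J = I_x + I_y = 6 739 392 mm⁴.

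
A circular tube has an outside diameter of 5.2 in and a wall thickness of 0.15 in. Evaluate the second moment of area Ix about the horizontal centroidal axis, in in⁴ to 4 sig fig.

Split into non-overlapping primitives; take the origin at the lower-left of the bounding box.
Outer circle: ⌀5.2, A = 21.2372 in², y = 2.6 in, Ī = 35.8908 in⁴.
Bore (subtracted): ⌀4.9, A = 18.8574 in², y = 2.6 in, Ī = 28.2979 in⁴.
By symmetry the centroid is at mid-height, ȳ = 2.6 in.
All pieces are centred on the horizontal centroidal axis, so I = ΣĪ (holes subtracted) = 7.59291 in⁴.

Ix ≈ 7.593 in⁴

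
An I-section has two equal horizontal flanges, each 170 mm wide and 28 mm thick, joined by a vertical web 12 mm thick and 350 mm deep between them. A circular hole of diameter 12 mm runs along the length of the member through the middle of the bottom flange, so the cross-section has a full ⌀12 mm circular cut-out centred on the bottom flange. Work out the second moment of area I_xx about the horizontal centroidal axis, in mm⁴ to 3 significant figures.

Split into non-overlapping primitives; take the origin at the lower-left of the bounding box.
Bottom flange: 170 × 28, A = 4 760 mm², y = 14 mm, Ī = 310 987 mm⁴.
Web: 12 × 350, A = 4 200 mm², y = 203 mm, Ī = 42 875 000 mm⁴.
Top flange: 170 × 28, A = 4 760 mm², y = 392 mm, Ī = 310 987 mm⁴.
Hole (subtracted): ⌀12, A = 113.1 mm², y = 14 mm, Ī = 1017.9 mm⁴.
Centroid: ȳ = ΣA·y / ΣA = 204.57 mm.
Transfer each piece to the horizontal centroidal axis using Ī + A·d² with d = y − 204.57:
  bottom flange: d = -190.57 mm → contributes +173 181 224 mm⁴
  web: d = -1.5709 mm → contributes +42 885 365 mm⁴
  top flange: d = 187.43 mm → contributes +167 528 163 mm⁴
  hole: d = -190.57 mm → contributes −4 108 405 mm⁴
Total I = 379 486 346 mm⁴.

I_xx ≈ 3.79 × 10⁸ mm⁴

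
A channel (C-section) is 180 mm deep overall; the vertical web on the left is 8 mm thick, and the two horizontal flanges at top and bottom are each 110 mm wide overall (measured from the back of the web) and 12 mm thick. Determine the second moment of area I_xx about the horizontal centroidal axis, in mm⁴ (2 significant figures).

Decompose the section into non-overlapping parts with the origin at the bottom-left of its bounding rectangle.
Web: 8 × 180, A = 1 440 mm², y = 90 mm, Ī = 3 888 000 mm⁴.
Top flange (beyond web): 102 × 12, A = 1 224 mm², y = 174 mm, Ī = 14 688 mm⁴.
Bottom flange (beyond web): 102 × 12, A = 1 224 mm², y = 6 mm, Ī = 14 688 mm⁴.
By symmetry the centroid is at mid-height, ȳ = 90 mm.
Transfer each piece to the horizontal centroidal axis using Ī + A·d² with d = y − 90:
  web: d = 0 mm → contributes +3 888 000 mm⁴
  top flange (beyond web): d = 84 mm → contributes +8 651 232 mm⁴
  bottom flange (beyond web): d = -84 mm → contributes +8 651 232 mm⁴
Total I = 21 190 464 mm⁴.

I_xx ≈ 2.1 × 10⁷ mm⁴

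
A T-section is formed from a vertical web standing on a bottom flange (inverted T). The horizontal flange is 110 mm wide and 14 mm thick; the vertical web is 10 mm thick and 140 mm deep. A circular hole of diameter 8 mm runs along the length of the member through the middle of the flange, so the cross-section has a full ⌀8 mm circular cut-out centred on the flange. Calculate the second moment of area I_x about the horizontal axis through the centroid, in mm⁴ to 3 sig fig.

Split into non-overlapping primitives; take the origin at the lower-left of the bounding box.
Flange: 110 × 14, A = 1 540 mm², y = 7 mm, Ī = 25 153 mm⁴.
Web: 10 × 140, A = 1 400 mm², y = 84 mm, Ī = 2 286 667 mm⁴.
Hole (subtracted): ⌀8, A = 50.265 mm², y = 7 mm, Ī = 201.06 mm⁴.
Centroid: ȳ = ΣA·y / ΣA = 44.304 mm.
Transfer each piece to the horizontal axis through the centroid using Ī + A·d² with d = y − 44.304:
  flange: d = -37.304 mm → contributes +2 168 253 mm⁴
  web: d = 39.696 mm → contributes +4 492 696 mm⁴
  hole: d = -37.304 mm → contributes −70 152 mm⁴
Total I = 6 590 798 mm⁴.

I_x ≈ 6.59 × 10⁶ mm⁴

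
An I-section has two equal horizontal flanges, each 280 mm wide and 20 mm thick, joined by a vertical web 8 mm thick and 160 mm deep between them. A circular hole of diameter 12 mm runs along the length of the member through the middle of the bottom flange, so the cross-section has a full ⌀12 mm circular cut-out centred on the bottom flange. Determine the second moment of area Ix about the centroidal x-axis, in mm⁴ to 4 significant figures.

Treat the section as a set of non-overlapping primitives; coordinates are from the bounding-box lower-left.
Bottom flange: 280 × 20, A = 5 600 mm², y = 10 mm, Ī = 186 667 mm⁴.
Web: 8 × 160, A = 1 280 mm², y = 100 mm, Ī = 2 730 667 mm⁴.
Top flange: 280 × 20, A = 5 600 mm², y = 190 mm, Ī = 186 667 mm⁴.
Hole (subtracted): ⌀12, A = 113.097 mm², y = 10 mm, Ī = 1017.88 mm⁴.
Centroid: ȳ = ΣA·y / ΣA = 100.823 mm.
Transfer each piece to the centroidal x-axis using Ī + A·d² with d = y − 100.823:
  bottom flange: d = -90.8231 mm → contributes +46 380 109 mm⁴
  web: d = -0.823065 mm → contributes +2 731 534 mm⁴
  top flange: d = 89.1769 mm → contributes +44 720 811 mm⁴
  hole: d = -90.8231 mm → contributes −933 938 mm⁴
Total I = 92 898 516 mm⁴.

Ix ≈ 9.290 × 10⁷ mm⁴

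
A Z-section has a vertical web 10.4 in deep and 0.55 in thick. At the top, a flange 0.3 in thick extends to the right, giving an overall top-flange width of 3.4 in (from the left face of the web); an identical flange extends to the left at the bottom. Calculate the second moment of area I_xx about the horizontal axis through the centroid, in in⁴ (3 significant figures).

I_xx ≈ 95.2 in⁴

Decompose the section into non-overlapping parts with the origin at the bottom-left of its bounding rectangle.
Web: 0.55 × 10.4, A = 5.72 in², y = 5.2 in, Ī = 51.556 in⁴.
Top flange (beyond web): 2.85 × 0.3, A = 0.855 in², y = 10.25 in, Ī = 0.0064125 in⁴.
Bottom flange (beyond web): 2.85 × 0.3, A = 0.855 in², y = 0.15 in, Ī = 0.0064125 in⁴.
Centroid: ȳ = ΣA·y / ΣA = 5.2 in.
Transfer each piece to the horizontal axis through the centroid using Ī + A·d² with d = y − 5.2:
  web: d = 0 in → contributes +51.556 in⁴
  top flange (beyond web): d = 5.05 in → contributes +21.811 in⁴
  bottom flange (beyond web): d = -5.05 in → contributes +21.811 in⁴
Total I = 95.178 in⁴.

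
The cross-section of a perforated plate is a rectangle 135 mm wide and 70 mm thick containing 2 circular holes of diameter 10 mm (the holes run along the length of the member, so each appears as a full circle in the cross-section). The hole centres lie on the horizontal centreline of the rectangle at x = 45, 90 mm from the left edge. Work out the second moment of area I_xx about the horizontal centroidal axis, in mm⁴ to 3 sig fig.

I_xx ≈ 3.86 × 10⁶ mm⁴

Break the section into simple shapes (no overlaps), measuring from the bottom-left corner of the bounding box.
Plate: 135 × 70, A = 9 450 mm², y = 35 mm, Ī = 3 858 750 mm⁴.
Hole 1 (subtracted): ⌀10, A = 78.54 mm², y = 35 mm, Ī = 490.87 mm⁴.
Hole 2 (subtracted): ⌀10, A = 78.54 mm², y = 35 mm, Ī = 490.87 mm⁴.
By symmetry the centroid is at mid-height, ȳ = 35 mm.
All pieces are centred on the horizontal centroidal axis, so I = ΣĪ (holes subtracted) = 3 857 768 mm⁴.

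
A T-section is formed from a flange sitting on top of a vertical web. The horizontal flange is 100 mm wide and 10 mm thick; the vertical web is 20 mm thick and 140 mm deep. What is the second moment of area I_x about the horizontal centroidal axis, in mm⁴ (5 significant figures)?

I_x ≈ 8.7264 × 10⁶ mm⁴

Decompose the section into non-overlapping parts with the origin at the bottom-left of its bounding rectangle.
Flange: 100 × 10, A = 1 000 mm², y = 145 mm, Ī = 8333.333 mm⁴.
Web: 20 × 140, A = 2 800 mm², y = 70 mm, Ī = 4 573 333 mm⁴.
Centroid: ȳ = ΣA·y / ΣA = 89.73684 mm.
Transfer each piece to the horizontal centroidal axis using Ī + A·d² with d = y − 89.73684:
  flange: d = 55.26316 mm → contributes +3 062 350 mm⁴
  web: d = -19.73684 mm → contributes +5 664 054 mm⁴
Total I = 8 726 404 mm⁴.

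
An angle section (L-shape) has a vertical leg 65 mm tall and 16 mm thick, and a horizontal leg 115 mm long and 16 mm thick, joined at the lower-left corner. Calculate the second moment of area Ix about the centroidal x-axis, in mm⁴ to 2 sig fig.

Ix ≈ 7.8 × 10⁵ mm⁴

Break the section into simple shapes (no overlaps), measuring from the bottom-left corner of the bounding box.
Vertical leg: 16 × 65, A = 1 040 mm², y = 32.5 mm, Ī = 366 167 mm⁴.
Horizontal leg (remainder): 99 × 16, A = 1 584 mm², y = 8 mm, Ī = 33 792 mm⁴.
Centroid: ȳ = ΣA·y / ΣA = 17.71 mm.
Transfer each piece to the centroidal x-axis using Ī + A·d² with d = y − 17.71:
  vertical leg: d = 14.79 mm → contributes +593 649 mm⁴
  horizontal leg (remainder): d = -9.71 mm → contributes +183 149 mm⁴
Total I = 776 799 mm⁴.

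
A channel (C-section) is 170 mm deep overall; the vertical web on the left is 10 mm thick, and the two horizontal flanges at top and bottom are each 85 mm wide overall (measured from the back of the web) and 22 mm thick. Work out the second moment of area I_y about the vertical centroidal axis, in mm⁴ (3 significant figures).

Break the section into simple shapes (no overlaps), measuring from the bottom-left corner of the bounding box.
Web: 10 × 170, A = 1 700 mm², x = 5 mm, Ī = 14 167 mm⁴.
Top flange (beyond web): 75 × 22, A = 1 650 mm², x = 47.5 mm, Ī = 773 438 mm⁴.
Bottom flange (beyond web): 75 × 22, A = 1 650 mm², x = 47.5 mm, Ī = 773 438 mm⁴.
Centroid: x̄ = ΣA·x / ΣA = 33.05 mm.
Transfer each piece to the vertical centroidal axis using Ī + A·d² with d = x − 33.05:
  web: d = -28.05 mm → contributes +1 351 731 mm⁴
  top flange (beyond web): d = 14.45 mm → contributes +1 117 962 mm⁴
  bottom flange (beyond web): d = 14.45 mm → contributes +1 117 962 mm⁴
Total I = 3 587 654 mm⁴.

I_y ≈ 3.59 × 10⁶ mm⁴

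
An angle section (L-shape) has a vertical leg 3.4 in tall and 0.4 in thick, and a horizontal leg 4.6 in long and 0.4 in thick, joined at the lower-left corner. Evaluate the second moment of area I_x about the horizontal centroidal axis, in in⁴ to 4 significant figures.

I_x ≈ 3.024 in⁴

Decompose the section into non-overlapping parts with the origin at the bottom-left of its bounding rectangle.
Vertical leg: 0.4 × 3.4, A = 1.36 in², y = 1.7 in, Ī = 1.31013 in⁴.
Horizontal leg (remainder): 4.2 × 0.4, A = 1.68 in², y = 0.2 in, Ī = 0.0224 in⁴.
Centroid: ȳ = ΣA·y / ΣA = 0.871053 in.
Transfer each piece to the horizontal centroidal axis using Ī + A·d² with d = y − 0.871053:
  vertical leg: d = 0.828947 in → contributes +2.24466 in⁴
  horizontal leg (remainder): d = -0.671053 in → contributes +0.778924 in⁴
Total I = 3.02359 in⁴.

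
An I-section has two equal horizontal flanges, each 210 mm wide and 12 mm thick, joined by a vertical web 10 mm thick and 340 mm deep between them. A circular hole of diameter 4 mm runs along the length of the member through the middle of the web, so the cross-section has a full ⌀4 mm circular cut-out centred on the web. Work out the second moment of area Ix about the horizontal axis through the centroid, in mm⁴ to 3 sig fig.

Ix ≈ 1.89 × 10⁸ mm⁴

Treat the section as a set of non-overlapping primitives; coordinates are from the bounding-box lower-left.
Bottom flange: 210 × 12, A = 2 520 mm², y = 6 mm, Ī = 30 240 mm⁴.
Web: 10 × 340, A = 3 400 mm², y = 182 mm, Ī = 32 753 333 mm⁴.
Top flange: 210 × 12, A = 2 520 mm², y = 358 mm, Ī = 30 240 mm⁴.
Hole (subtracted): ⌀4, A = 12.566 mm², y = 182 mm, Ī = 12.566 mm⁴.
By symmetry the centroid is at mid-height, ȳ = 182 mm.
Transfer each piece to the horizontal axis through the centroid using Ī + A·d² with d = y − 182:
  bottom flange: d = -176 mm → contributes +78 089 760 mm⁴
  web: d = 0 mm → contributes +32 753 333 mm⁴
  top flange: d = 176 mm → contributes +78 089 760 mm⁴
  hole: d = 0 mm → contributes −12.566 mm⁴
Total I = 188 932 841 mm⁴.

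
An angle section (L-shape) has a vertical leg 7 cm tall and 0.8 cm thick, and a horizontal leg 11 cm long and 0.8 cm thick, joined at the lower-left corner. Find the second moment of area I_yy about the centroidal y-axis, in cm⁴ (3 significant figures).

Treat the section as a set of non-overlapping primitives; coordinates are from the bounding-box lower-left.
Vertical leg: 0.8 × 7, A = 5.6 cm², x = 0.4 cm, Ī = 0.29867 cm⁴.
Horizontal leg (remainder): 10.2 × 0.8, A = 8.16 cm², x = 5.9 cm, Ī = 70.747 cm⁴.
Centroid: x̄ = ΣA·x / ΣA = 3.6616 cm.
Transfer each piece to the centroidal y-axis using Ī + A·d² with d = x − 3.6616:
  vertical leg: d = -3.2616 cm → contributes +59.873 cm⁴
  horizontal leg (remainder): d = 2.2384 cm → contributes +111.63 cm⁴
Total I = 171.5 cm⁴.

I_yy ≈ 172 cm⁴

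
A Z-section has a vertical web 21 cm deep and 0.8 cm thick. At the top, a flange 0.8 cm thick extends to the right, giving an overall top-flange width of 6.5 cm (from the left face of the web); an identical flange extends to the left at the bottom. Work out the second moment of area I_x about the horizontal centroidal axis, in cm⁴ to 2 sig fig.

Break the section into simple shapes (no overlaps), measuring from the bottom-left corner of the bounding box.
Web: 0.8 × 21, A = 16.8 cm², y = 10.5 cm, Ī = 617.4 cm⁴.
Top flange (beyond web): 5.7 × 0.8, A = 4.56 cm², y = 20.6 cm, Ī = 0.2432 cm⁴.
Bottom flange (beyond web): 5.7 × 0.8, A = 4.56 cm², y = 0.4 cm, Ī = 0.2432 cm⁴.
Centroid: ȳ = ΣA·y / ΣA = 10.5 cm.
Transfer each piece to the horizontal centroidal axis using Ī + A·d² with d = y − 10.5:
  web: d = 0 cm → contributes +617.4 cm⁴
  top flange (beyond web): d = 10.1 cm → contributes +465.4 cm⁴
  bottom flange (beyond web): d = -10.1 cm → contributes +465.4 cm⁴
Total I = 1 548 cm⁴.

I_x ≈ 1500 cm⁴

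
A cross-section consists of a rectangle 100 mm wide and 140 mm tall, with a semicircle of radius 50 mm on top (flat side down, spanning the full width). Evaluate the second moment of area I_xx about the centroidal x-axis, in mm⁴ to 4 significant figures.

Break the section into simple shapes (no overlaps), measuring from the bottom-left corner of the bounding box.
Rectangular body: 100 × 140, A = 14 000 mm², y = 70 mm, Ī = 22 866 667 mm⁴.
Semicircular cap: semicircle r = 50, A = 3926.99 mm², y = 161.221 mm, Ī = 685 981 mm⁴.
Centroid: ȳ = ΣA·y / ΣA = 89.9823 mm.
Transfer each piece to the centroidal x-axis using Ī + A·d² with d = y − 89.9823:
  rectangular body: d = -19.9823 mm → contributes +28 456 765 mm⁴
  semicircular cap: d = 71.2383 mm → contributes +20 615 076 mm⁴
Total I = 49 071 841 mm⁴.

I_xx ≈ 4.907 × 10⁷ mm⁴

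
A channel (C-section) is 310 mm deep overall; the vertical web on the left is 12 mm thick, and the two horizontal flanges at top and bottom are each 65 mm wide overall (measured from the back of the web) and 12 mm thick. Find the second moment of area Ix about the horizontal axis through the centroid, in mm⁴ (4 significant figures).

Treat the section as a set of non-overlapping primitives; coordinates are from the bounding-box lower-left.
Web: 12 × 310, A = 3 720 mm², y = 155 mm, Ī = 29 791 000 mm⁴.
Top flange (beyond web): 53 × 12, A = 636 mm², y = 304 mm, Ī = 7 632 mm⁴.
Bottom flange (beyond web): 53 × 12, A = 636 mm², y = 6 mm, Ī = 7 632 mm⁴.
By symmetry the centroid is at mid-height, ȳ = 155 mm.
Transfer each piece to the horizontal axis through the centroid using Ī + A·d² with d = y − 155:
  web: d = 0 mm → contributes +29 791 000 mm⁴
  top flange (beyond web): d = 149 mm → contributes +14 127 468 mm⁴
  bottom flange (beyond web): d = -149 mm → contributes +14 127 468 mm⁴
Total I = 58 045 936 mm⁴.

Ix ≈ 5.805 × 10⁷ mm⁴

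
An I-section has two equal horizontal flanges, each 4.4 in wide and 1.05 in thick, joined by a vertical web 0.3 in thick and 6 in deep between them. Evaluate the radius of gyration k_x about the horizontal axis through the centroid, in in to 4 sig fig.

k_x ≈ 3.311 in

Treat the section as a set of non-overlapping primitives; coordinates are from the bounding-box lower-left.
Bottom flange: 4.4 × 1.05, A = 4.62 in², y = 0.525 in, Ī = 0.424463 in⁴.
Web: 0.3 × 6, A = 1.8 in², y = 4.05 in, Ī = 5.4 in⁴.
Top flange: 4.4 × 1.05, A = 4.62 in², y = 7.575 in, Ī = 0.424463 in⁴.
By symmetry the centroid is at mid-height, ȳ = 4.05 in.
Transfer each piece to the horizontal axis through the centroid using Ī + A·d² with d = y − 4.05:
  bottom flange: d = -3.525 in → contributes +57.8309 in⁴
  web: d = 0 in → contributes +5.4 in⁴
  top flange: d = 3.525 in → contributes +57.8309 in⁴
Total I = 121.062 in⁴.
Radius of gyration: k = √(I/A) = √(121.062 / 11.04) = 3.31145 in.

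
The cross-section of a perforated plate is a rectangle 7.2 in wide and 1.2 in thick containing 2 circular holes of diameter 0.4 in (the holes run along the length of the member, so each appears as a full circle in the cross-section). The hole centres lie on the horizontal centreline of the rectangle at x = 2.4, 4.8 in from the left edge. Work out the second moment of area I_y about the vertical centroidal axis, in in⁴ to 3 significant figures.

I_y ≈ 37.0 in⁴

Split into non-overlapping primitives; take the origin at the lower-left of the bounding box.
Plate: 7.2 × 1.2, A = 8.64 in², x = 3.6 in, Ī = 37.325 in⁴.
Hole 1 (subtracted): ⌀0.4, A = 0.12566 in², x = 2.4 in, Ī = 0.0012566 in⁴.
Hole 2 (subtracted): ⌀0.4, A = 0.12566 in², x = 4.8 in, Ī = 0.0012566 in⁴.
By symmetry the centroid is at mid-width, x̄ = 3.6 in.
Transfer each piece to the vertical centroidal axis using Ī + A·d² with d = x − 3.6:
  plate: d = 0 in → contributes +37.325 in⁴
  hole 1: d = -1.2 in → contributes −0.18221 in⁴
  hole 2: d = 1.2 in → contributes −0.18221 in⁴
Total I = 36.96 in⁴.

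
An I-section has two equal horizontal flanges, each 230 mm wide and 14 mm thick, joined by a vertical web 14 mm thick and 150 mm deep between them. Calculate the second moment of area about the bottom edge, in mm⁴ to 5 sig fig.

I_base ≈ 1.1499 × 10⁸ mm⁴

Split into non-overlapping primitives; take the origin at the lower-left of the bounding box.
Bottom flange: 230 × 14, A = 3 220 mm², y = 7 mm, Ī = 52593.33 mm⁴.
Web: 14 × 150, A = 2 100 mm², y = 89 mm, Ī = 3 937 500 mm⁴.
Top flange: 230 × 14, A = 3 220 mm², y = 171 mm, Ī = 52593.33 mm⁴.
Transfer each piece to a horizontal axis along the bottom face using Ī + A·d² with d = y − 0:
  bottom flange: d = 7 mm → contributes +210373.3 mm⁴
  web: d = 89 mm → contributes +20 571 600 mm⁴
  top flange: d = 171 mm → contributes +94 208 613 mm⁴
Total I = 114 990 587 mm⁴.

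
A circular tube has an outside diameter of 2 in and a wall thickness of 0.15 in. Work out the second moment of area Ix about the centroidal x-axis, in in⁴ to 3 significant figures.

Break the section into simple shapes (no overlaps), measuring from the bottom-left corner of the bounding box.
Outer circle: ⌀2, A = 3.1416 in², y = 1 in, Ī = 0.7854 in⁴.
Bore (subtracted): ⌀1.7, A = 2.2698 in², y = 1 in, Ī = 0.40998 in⁴.
By symmetry the centroid is at mid-height, ȳ = 1 in.
All pieces are centred on the centroidal x-axis, so I = ΣĪ (holes subtracted) = 0.37542 in⁴.

Ix ≈ 0.375 in⁴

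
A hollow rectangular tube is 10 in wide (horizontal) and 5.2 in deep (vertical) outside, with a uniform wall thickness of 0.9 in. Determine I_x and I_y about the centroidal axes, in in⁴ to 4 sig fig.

Treat the section as a set of non-overlapping primitives; coordinates are from the bounding-box lower-left.
Outer rectangle: 10 × 5.2, A = 52 in², y = 2.6 in, Ī = 117.173 in⁴.
Inner void (subtracted): 8.2 × 3.4, A = 27.88 in², y = 2.6 in, Ī = 26.8577 in⁴.
By symmetry the centroid is at mid-height, ȳ = 2.6 in.
All pieces are centred on the centroidal x-axis, so I = ΣĪ (holes subtracted) = 90.3156 in⁴.
Repeating about the centroidal y-axis gives I_y = 277.112 in⁴.

I_x ≈ 90.32 in⁴, I_y ≈ 277.1 in⁴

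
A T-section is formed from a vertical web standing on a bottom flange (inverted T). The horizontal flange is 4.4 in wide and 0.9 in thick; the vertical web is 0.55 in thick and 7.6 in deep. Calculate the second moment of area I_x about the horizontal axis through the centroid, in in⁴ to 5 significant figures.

I_x ≈ 57.117 in⁴

Split into non-overlapping primitives; take the origin at the lower-left of the bounding box.
Flange: 4.4 × 0.9, A = 3.96 in², y = 0.45 in, Ī = 0.2673 in⁴.
Web: 0.55 × 7.6, A = 4.18 in², y = 4.7 in, Ī = 20.11973 in⁴.
Centroid: ȳ = ΣA·y / ΣA = 2.632432 in.
Transfer each piece to the horizontal axis through the centroid using Ī + A·d² with d = y − 2.632432:
  flange: d = -2.182432 in → contributes +19.12882 in⁴
  web: d = 2.067568 in → contributes +37.98855 in⁴
Total I = 57.11737 in⁴.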